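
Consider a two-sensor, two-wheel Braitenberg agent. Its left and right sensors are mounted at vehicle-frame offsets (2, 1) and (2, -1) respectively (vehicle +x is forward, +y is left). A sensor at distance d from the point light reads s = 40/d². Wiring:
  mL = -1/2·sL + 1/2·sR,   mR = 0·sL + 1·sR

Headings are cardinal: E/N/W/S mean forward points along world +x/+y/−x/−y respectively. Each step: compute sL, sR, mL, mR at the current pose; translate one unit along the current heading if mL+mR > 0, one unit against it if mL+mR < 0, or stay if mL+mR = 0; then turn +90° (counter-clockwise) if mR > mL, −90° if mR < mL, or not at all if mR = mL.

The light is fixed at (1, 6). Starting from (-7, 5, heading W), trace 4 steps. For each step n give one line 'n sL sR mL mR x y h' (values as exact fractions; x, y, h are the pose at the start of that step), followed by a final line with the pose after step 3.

n=0: pose=(-7,5,W); sL=5/13, sR=2/5; mL=1/130, mR=2/5; mL+mR=53/130 → advance +1; mR−mL=51/130 → turn +1·90°
n=1: pose=(-8,5,S); sL=40/73, sR=40/109; mL=-720/7957, mR=40/109; mL+mR=2200/7957 → advance +1; mR−mL=3640/7957 → turn +1·90°
n=2: pose=(-8,4,E); sL=4/5, sR=20/29; mL=-8/145, mR=20/29; mL+mR=92/145 → advance +1; mR−mL=108/145 → turn +1·90°
n=3: pose=(-7,4,N); sL=40/81, sR=40/49; mL=640/3969, mR=40/49; mL+mR=3880/3969 → advance +1; mR−mL=2600/3969 → turn +1·90°

0 5/13 2/5 1/130 2/5 -7 5 W
1 40/73 40/109 -720/7957 40/109 -8 5 S
2 4/5 20/29 -8/145 20/29 -8 4 E
3 40/81 40/49 640/3969 40/49 -7 4 N
final -7 5 W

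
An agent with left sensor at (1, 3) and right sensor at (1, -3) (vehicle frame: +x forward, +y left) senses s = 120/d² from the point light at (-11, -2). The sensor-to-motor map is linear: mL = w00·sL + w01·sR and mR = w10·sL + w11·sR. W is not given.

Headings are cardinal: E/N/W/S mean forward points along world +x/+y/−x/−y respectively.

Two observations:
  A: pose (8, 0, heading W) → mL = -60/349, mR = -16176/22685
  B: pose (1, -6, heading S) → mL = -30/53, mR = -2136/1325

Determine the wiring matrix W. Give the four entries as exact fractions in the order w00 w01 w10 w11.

0 -1/2 -1 -1

obs A: pose=(8,0,W) → sL=24/65, sR=120/349, mL=-60/349, mR=-16176/22685
obs B: pose=(1,-6,S) → sL=12/25, sR=60/53, mL=-30/53, mR=-2136/1325
sensor matrix S = [[24/65, 120/349], [12/25, 60/53]]; det S = 304128/1202305
solve [mL_A; mL_B] = S·[w00; w01] and [mR_A; mR_B] = S·[w10; w11]:
  w00 = 0, w01 = -1/2, w10 = -1, w11 = -1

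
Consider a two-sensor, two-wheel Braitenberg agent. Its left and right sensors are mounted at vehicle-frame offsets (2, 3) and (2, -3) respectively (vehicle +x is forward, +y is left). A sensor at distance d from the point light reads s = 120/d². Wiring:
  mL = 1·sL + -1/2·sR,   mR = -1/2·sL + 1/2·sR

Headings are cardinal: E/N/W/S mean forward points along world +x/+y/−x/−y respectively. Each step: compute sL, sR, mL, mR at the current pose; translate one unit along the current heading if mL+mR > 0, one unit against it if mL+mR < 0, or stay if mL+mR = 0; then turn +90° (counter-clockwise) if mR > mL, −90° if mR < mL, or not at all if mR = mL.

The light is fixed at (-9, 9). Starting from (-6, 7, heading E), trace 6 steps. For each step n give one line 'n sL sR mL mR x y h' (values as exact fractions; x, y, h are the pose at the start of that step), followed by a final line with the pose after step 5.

n=0: pose=(-6,7,E); sL=60/13, sR=12/5; mL=222/65, mR=-72/65; mL+mR=30/13 → advance +1; mR−mL=-294/65 → turn -1·90°
n=1: pose=(-5,7,S); sL=24/13, sR=120/17; mL=-372/221, mR=576/221; mL+mR=12/13 → advance +1; mR−mL=948/221 → turn +1·90°
n=2: pose=(-5,6,E); sL=10/3, sR=5/3; mL=5/2, mR=-5/6; mL+mR=5/3 → advance +1; mR−mL=-10/3 → turn -1·90°
n=3: pose=(-4,6,S); sL=120/89, sR=120/29; mL=-1860/2581, mR=3600/2581; mL+mR=60/89 → advance +1; mR−mL=5460/2581 → turn +1·90°
n=4: pose=(-4,5,E); sL=12/5, sR=60/49; mL=438/245, mR=-144/245; mL+mR=6/5 → advance +1; mR−mL=-582/245 → turn -1·90°
n=5: pose=(-3,5,S); sL=40/39, sR=8/3; mL=-4/13, mR=32/39; mL+mR=20/39 → advance +1; mR−mL=44/39 → turn +1·90°

0 60/13 12/5 222/65 -72/65 -6 7 E
1 24/13 120/17 -372/221 576/221 -5 7 S
2 10/3 5/3 5/2 -5/6 -5 6 E
3 120/89 120/29 -1860/2581 3600/2581 -4 6 S
4 12/5 60/49 438/245 -144/245 -4 5 E
5 40/39 8/3 -4/13 32/39 -3 5 S
final -3 4 E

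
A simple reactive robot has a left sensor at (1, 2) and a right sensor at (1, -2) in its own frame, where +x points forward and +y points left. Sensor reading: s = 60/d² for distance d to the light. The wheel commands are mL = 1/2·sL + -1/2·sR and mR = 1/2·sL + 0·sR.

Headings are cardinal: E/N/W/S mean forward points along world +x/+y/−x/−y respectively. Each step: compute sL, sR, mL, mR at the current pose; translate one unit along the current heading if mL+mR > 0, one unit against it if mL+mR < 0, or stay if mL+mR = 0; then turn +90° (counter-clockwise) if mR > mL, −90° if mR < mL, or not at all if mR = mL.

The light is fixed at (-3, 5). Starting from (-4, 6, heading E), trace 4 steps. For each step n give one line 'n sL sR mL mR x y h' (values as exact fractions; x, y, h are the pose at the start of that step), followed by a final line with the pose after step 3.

n=0: pose=(-4,6,E); sL=20/3, sR=60; mL=-80/3, mR=10/3; mL+mR=-70/3 → advance -1; mR−mL=30 → turn +1·90°
n=1: pose=(-5,6,N); sL=3, sR=15; mL=-6, mR=3/2; mL+mR=-9/2 → advance -1; mR−mL=15/2 → turn +1·90°
n=2: pose=(-5,5,W); sL=60/13, sR=60/13; mL=0, mR=30/13; mL+mR=30/13 → advance +1; mR−mL=30/13 → turn +1·90°
n=3: pose=(-6,5,S); sL=30, sR=30/13; mL=180/13, mR=15; mL+mR=375/13 → advance +1; mR−mL=15/13 → turn +1·90°

0 20/3 60 -80/3 10/3 -4 6 E
1 3 15 -6 3/2 -5 6 N
2 60/13 60/13 0 30/13 -5 5 W
3 30 30/13 180/13 15 -6 5 S
final -6 4 E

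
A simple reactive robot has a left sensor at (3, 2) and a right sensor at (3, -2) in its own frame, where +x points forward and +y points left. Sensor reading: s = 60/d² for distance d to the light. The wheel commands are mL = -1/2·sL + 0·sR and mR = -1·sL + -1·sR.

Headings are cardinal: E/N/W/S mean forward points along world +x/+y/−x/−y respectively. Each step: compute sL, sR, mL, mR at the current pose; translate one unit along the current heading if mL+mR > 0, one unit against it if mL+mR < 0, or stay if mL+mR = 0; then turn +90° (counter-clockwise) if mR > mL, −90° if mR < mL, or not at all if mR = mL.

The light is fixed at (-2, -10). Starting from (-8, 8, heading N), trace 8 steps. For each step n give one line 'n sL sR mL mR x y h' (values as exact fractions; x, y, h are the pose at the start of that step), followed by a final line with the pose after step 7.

n=0: pose=(-8,8,N); sL=12/101, sR=60/457; mL=-6/101, mR=-11544/46157; mL+mR=-14286/46157 → advance -1; mR−mL=-8802/46157 → turn -1·90°
n=1: pose=(-8,7,E); sL=6/37, sR=10/39; mL=-3/37, mR=-604/1443; mL+mR=-721/1443 → advance -1; mR−mL=-487/1443 → turn -1·90°
n=2: pose=(-9,7,S); sL=60/221, sR=60/277; mL=-30/221, mR=-29880/61217; mL+mR=-38190/61217 → advance -1; mR−mL=-21570/61217 → turn -1·90°
n=3: pose=(-9,8,W); sL=15/89, sR=3/25; mL=-15/178, mR=-642/2225; mL+mR=-1659/4450 → advance -1; mR−mL=-909/4450 → turn -1·90°
n=4: pose=(-8,8,N); sL=12/101, sR=60/457; mL=-6/101, mR=-11544/46157; mL+mR=-14286/46157 → advance -1; mR−mL=-8802/46157 → turn -1·90°
n=5: pose=(-8,7,E); sL=6/37, sR=10/39; mL=-3/37, mR=-604/1443; mL+mR=-721/1443 → advance -1; mR−mL=-487/1443 → turn -1·90°
n=6: pose=(-9,7,S); sL=60/221, sR=60/277; mL=-30/221, mR=-29880/61217; mL+mR=-38190/61217 → advance -1; mR−mL=-21570/61217 → turn -1·90°
n=7: pose=(-9,8,W); sL=15/89, sR=3/25; mL=-15/178, mR=-642/2225; mL+mR=-1659/4450 → advance -1; mR−mL=-909/4450 → turn -1·90°

0 12/101 60/457 -6/101 -11544/46157 -8 8 N
1 6/37 10/39 -3/37 -604/1443 -8 7 E
2 60/221 60/277 -30/221 -29880/61217 -9 7 S
3 15/89 3/25 -15/178 -642/2225 -9 8 W
4 12/101 60/457 -6/101 -11544/46157 -8 8 N
5 6/37 10/39 -3/37 -604/1443 -8 7 E
6 60/221 60/277 -30/221 -29880/61217 -9 7 S
7 15/89 3/25 -15/178 -642/2225 -9 8 W
final -8 8 N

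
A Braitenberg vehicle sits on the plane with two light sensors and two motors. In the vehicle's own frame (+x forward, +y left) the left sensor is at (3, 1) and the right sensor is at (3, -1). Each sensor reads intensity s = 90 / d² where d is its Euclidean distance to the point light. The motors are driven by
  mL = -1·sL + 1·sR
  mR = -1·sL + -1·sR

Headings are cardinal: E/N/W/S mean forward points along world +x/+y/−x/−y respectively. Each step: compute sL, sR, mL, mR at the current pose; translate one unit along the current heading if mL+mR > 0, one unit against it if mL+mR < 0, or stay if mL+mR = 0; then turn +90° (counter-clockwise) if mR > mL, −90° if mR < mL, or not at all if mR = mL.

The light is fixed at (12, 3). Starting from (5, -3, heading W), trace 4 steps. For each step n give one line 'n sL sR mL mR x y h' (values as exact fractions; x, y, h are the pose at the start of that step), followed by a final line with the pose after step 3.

n=0: pose=(5,-3,W); sL=90/149, sR=18/25; mL=432/3725, mR=-4932/3725; mL+mR=-180/149 → advance -1; mR−mL=-36/25 → turn -1·90°
n=1: pose=(6,-3,N); sL=45/29, sR=45/17; mL=540/493, mR=-2070/493; mL+mR=-90/29 → advance -1; mR−mL=-90/17 → turn -1·90°
n=2: pose=(6,-4,E); sL=2, sR=90/73; mL=-56/73, mR=-236/73; mL+mR=-4 → advance -1; mR−mL=-180/73 → turn -1·90°
n=3: pose=(5,-4,S); sL=45/68, sR=45/82; mL=-315/2788, mR=-3375/2788; mL+mR=-45/34 → advance -1; mR−mL=-45/41 → turn -1·90°

0 90/149 18/25 432/3725 -4932/3725 5 -3 W
1 45/29 45/17 540/493 -2070/493 6 -3 N
2 2 90/73 -56/73 -236/73 6 -4 E
3 45/68 45/82 -315/2788 -3375/2788 5 -4 S
final 5 -3 W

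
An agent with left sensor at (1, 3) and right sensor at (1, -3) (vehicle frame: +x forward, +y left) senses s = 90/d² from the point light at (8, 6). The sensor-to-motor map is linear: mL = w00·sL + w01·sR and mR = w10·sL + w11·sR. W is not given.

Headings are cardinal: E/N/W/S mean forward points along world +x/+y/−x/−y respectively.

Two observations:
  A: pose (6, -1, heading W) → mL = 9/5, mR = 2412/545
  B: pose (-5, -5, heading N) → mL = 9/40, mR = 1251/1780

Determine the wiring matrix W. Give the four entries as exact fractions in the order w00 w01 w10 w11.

0 1/2 1 1

obs A: pose=(6,-1,W) → sL=90/109, sR=18/5, mL=9/5, mR=2412/545
obs B: pose=(-5,-5,N) → sL=45/178, sR=9/20, mL=9/40, mR=1251/1780
sensor matrix S = [[90/109, 18/5], [45/178, 9/20]]; det S = -10449/19402
solve [mL_A; mL_B] = S·[w00; w01] and [mR_A; mR_B] = S·[w10; w11]:
  w00 = 0, w01 = 1/2, w10 = 1, w11 = 1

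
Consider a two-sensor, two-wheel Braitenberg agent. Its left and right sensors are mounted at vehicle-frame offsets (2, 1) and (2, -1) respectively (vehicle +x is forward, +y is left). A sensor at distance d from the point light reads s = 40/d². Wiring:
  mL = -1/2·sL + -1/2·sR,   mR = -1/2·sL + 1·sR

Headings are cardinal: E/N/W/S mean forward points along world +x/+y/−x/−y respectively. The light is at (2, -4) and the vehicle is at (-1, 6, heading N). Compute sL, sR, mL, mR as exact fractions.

left sensor world pos  = (-2, 8); dL² = 160
right sensor world pos = (0, 8); dR² = 148
sL = 40/160 = 1/4
sR = 40/148 = 10/37
mL = -1/2·sL + -1/2·sR = -77/296
mR = -1/2·sL + 1·sR = 43/296

1/4 10/37 -77/296 43/296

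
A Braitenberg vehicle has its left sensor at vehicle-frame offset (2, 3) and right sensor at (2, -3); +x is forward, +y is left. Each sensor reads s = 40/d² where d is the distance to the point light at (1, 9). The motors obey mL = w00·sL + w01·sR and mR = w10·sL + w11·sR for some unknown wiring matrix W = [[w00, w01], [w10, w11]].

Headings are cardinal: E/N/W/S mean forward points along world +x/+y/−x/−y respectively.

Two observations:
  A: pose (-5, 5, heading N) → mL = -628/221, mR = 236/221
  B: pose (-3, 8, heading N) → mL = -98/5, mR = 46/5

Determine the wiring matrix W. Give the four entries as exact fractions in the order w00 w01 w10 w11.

1/2 -1 -1 1/2

obs A: pose=(-5,5,N) → sL=8/17, sR=40/13, mL=-628/221, mR=236/221
obs B: pose=(-3,8,N) → sL=4/5, sR=20, mL=-98/5, mR=46/5
sensor matrix S = [[8/17, 40/13], [4/5, 20]]; det S = 1536/221
solve [mL_A; mL_B] = S·[w00; w01] and [mR_A; mR_B] = S·[w10; w11]:
  w00 = 1/2, w01 = -1, w10 = -1, w11 = 1/2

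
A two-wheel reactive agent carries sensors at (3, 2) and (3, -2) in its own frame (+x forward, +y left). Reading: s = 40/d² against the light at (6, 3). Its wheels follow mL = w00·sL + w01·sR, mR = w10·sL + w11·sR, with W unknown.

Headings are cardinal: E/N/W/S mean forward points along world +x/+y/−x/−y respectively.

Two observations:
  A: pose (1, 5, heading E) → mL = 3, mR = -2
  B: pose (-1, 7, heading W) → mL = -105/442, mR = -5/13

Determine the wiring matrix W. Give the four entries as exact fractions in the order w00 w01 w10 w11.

obs A: pose=(1,5,E) → sL=2, sR=10, mL=3, mR=-2
obs B: pose=(-1,7,W) → sL=5/13, sR=5/17, mL=-105/442, mR=-5/13
sensor matrix S = [[2, 10], [5/13, 5/17]]; det S = -720/221
solve [mL_A; mL_B] = S·[w00; w01] and [mR_A; mR_B] = S·[w10; w11]:
  w00 = -1, w01 = 1/2, w10 = -1, w11 = 0

-1 1/2 -1 0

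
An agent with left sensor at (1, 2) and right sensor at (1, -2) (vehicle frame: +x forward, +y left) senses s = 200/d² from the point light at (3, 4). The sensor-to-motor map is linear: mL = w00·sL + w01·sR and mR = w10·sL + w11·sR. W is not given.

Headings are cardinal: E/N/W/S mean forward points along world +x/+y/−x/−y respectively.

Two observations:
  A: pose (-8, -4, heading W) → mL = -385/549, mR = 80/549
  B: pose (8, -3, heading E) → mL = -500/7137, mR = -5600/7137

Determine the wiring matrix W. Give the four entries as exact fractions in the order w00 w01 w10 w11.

1/2 -1 -1/2 1/2

obs A: pose=(-8,-4,W) → sL=50/61, sR=10/9, mL=-385/549, mR=80/549
obs B: pose=(8,-3,E) → sL=200/61, sR=200/117, mL=-500/7137, mR=-5600/7137
sensor matrix S = [[50/61, 10/9], [200/61, 200/117]]; det S = -16000/7137
solve [mL_A; mL_B] = S·[w00; w01] and [mR_A; mR_B] = S·[w10; w11]:
  w00 = 1/2, w01 = -1, w10 = -1/2, w11 = 1/2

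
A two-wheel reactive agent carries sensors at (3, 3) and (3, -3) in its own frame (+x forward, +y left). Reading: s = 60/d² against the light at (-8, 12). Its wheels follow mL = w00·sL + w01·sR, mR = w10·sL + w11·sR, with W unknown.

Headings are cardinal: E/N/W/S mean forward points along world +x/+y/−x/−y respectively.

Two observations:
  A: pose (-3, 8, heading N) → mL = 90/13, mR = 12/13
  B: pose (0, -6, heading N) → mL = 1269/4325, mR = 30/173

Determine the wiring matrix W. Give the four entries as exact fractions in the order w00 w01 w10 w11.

obs A: pose=(-3,8,N) → sL=12, sR=12/13, mL=90/13, mR=12/13
obs B: pose=(0,-6,N) → sL=6/25, sR=30/173, mL=1269/4325, mR=30/173
sensor matrix S = [[12, 12/13], [6/25, 30/173]]; det S = 104544/56225
solve [mL_A; mL_B] = S·[w00; w01] and [mR_A; mR_B] = S·[w10; w11]:
  w00 = 1/2, w01 = 1, w10 = 0, w11 = 1

1/2 1 0 1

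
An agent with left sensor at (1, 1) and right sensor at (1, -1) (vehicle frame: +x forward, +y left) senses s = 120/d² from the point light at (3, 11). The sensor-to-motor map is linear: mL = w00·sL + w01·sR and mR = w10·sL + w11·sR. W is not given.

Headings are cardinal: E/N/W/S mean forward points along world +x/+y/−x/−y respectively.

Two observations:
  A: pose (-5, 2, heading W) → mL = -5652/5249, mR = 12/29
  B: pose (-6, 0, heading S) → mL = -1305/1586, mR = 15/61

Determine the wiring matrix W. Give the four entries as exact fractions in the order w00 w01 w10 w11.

obs A: pose=(-5,2,W) → sL=120/181, sR=24/29, mL=-5652/5249, mR=12/29
obs B: pose=(-6,0,S) → sL=15/26, sR=30/61, mL=-1305/1586, mR=15/61
sensor matrix S = [[120/181, 24/29], [15/26, 30/61]]; det S = -630180/4162457
solve [mL_A; mL_B] = S·[w00; w01] and [mR_A; mR_B] = S·[w10; w11]:
  w00 = -1, w01 = -1/2, w10 = 0, w11 = 1/2

-1 -1/2 0 1/2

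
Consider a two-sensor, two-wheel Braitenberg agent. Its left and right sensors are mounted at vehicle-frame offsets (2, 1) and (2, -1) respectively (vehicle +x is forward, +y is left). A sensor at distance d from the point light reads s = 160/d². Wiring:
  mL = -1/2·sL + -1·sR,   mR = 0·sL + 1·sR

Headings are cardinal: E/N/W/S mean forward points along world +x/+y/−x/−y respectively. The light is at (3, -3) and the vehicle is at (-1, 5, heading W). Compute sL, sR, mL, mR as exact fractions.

left sensor world pos  = (-3, 4); dL² = 85
right sensor world pos = (-3, 6); dR² = 117
sL = 160/85 = 32/17
sR = 160/117 = 160/117
mL = -1/2·sL + -1·sR = -4592/1989
mR = 0·sL + 1·sR = 160/117

32/17 160/117 -4592/1989 160/117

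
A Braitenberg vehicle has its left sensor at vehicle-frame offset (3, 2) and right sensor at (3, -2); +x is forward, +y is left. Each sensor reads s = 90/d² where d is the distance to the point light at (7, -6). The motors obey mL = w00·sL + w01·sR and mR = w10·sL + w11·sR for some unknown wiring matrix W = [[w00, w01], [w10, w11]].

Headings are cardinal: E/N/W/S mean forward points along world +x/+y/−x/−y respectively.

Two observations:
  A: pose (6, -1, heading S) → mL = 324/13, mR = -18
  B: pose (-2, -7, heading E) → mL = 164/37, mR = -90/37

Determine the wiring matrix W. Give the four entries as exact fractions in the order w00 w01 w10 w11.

1 1 -1 0

obs A: pose=(6,-1,S) → sL=18, sR=90/13, mL=324/13, mR=-18
obs B: pose=(-2,-7,E) → sL=90/37, sR=2, mL=164/37, mR=-90/37
sensor matrix S = [[18, 90/13], [90/37, 2]]; det S = 9216/481
solve [mL_A; mL_B] = S·[w00; w01] and [mR_A; mR_B] = S·[w10; w11]:
  w00 = 1, w01 = 1, w10 = -1, w11 = 0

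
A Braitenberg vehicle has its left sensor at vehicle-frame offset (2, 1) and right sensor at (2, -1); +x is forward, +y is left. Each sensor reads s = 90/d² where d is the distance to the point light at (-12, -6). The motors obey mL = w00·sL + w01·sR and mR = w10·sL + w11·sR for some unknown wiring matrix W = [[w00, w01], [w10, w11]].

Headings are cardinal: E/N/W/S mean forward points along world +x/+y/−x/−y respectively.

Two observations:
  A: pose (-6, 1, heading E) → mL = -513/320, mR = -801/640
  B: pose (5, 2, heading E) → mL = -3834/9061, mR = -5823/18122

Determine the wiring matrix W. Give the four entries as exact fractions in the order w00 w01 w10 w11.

obs A: pose=(-6,1,E) → sL=45/64, sR=9/10, mL=-513/320, mR=-801/640
obs B: pose=(5,2,E) → sL=45/221, sR=9/41, mL=-3834/9061, mR=-5823/18122
sensor matrix S = [[45/64, 9/10], [45/221, 9/41]]; det S = -16767/579904
solve [mL_A; mL_B] = S·[w00; w01] and [mR_A; mR_B] = S·[w10; w11]:
  w00 = -1, w01 = -1, w10 = -1/2, w11 = -1

-1 -1 -1/2 -1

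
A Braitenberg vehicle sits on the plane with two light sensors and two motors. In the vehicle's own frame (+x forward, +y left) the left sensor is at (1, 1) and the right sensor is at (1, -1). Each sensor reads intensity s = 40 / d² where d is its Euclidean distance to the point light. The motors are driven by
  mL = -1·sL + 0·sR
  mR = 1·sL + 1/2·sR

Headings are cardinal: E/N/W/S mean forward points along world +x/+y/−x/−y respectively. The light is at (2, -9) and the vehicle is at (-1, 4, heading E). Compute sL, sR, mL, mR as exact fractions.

left sensor world pos  = (0, 5); dL² = 200
right sensor world pos = (0, 3); dR² = 148
sL = 40/200 = 1/5
sR = 40/148 = 10/37
mL = -1·sL + 0·sR = -1/5
mR = 1·sL + 1/2·sR = 62/185

1/5 10/37 -1/5 62/185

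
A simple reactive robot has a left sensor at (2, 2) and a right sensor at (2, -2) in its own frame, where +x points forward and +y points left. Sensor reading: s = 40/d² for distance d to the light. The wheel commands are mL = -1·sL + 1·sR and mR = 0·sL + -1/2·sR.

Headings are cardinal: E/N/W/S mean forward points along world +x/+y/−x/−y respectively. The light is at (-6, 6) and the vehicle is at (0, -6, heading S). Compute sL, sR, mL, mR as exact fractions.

left sensor world pos  = (2, -8); dL² = 260
right sensor world pos = (-2, -8); dR² = 212
sL = 40/260 = 2/13
sR = 40/212 = 10/53
mL = -1·sL + 1·sR = 24/689
mR = 0·sL + -1/2·sR = -5/53

2/13 10/53 24/689 -5/53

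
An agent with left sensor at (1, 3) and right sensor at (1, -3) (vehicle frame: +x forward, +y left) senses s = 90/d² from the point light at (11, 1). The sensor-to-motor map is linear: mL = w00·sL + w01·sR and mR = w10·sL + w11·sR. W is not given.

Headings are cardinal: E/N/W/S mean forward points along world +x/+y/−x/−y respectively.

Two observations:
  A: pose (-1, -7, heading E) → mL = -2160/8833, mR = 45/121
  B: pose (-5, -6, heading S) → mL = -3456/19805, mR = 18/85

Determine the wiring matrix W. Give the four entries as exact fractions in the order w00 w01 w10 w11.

-1 1 0 1

obs A: pose=(-1,-7,E) → sL=45/73, sR=45/121, mL=-2160/8833, mR=45/121
obs B: pose=(-5,-6,S) → sL=90/233, sR=18/85, mL=-3456/19805, mR=18/85
sensor matrix S = [[45/73, 45/121], [90/233, 18/85]]; det S = -458784/34987513
solve [mL_A; mL_B] = S·[w00; w01] and [mR_A; mR_B] = S·[w10; w11]:
  w00 = -1, w01 = 1, w10 = 0, w11 = 1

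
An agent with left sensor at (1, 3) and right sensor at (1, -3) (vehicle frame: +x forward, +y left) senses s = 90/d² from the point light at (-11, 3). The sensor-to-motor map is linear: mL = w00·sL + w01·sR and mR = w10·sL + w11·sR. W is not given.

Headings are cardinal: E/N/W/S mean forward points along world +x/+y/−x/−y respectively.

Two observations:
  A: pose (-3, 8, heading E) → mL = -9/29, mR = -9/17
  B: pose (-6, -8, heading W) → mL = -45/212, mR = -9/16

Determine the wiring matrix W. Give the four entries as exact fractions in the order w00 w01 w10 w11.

obs A: pose=(-3,8,E) → sL=18/29, sR=18/17, mL=-9/29, mR=-9/17
obs B: pose=(-6,-8,W) → sL=45/106, sR=9/8, mL=-45/212, mR=-9/16
sensor matrix S = [[18/29, 18/17], [45/106, 9/8]]; det S = 26001/104516
solve [mL_A; mL_B] = S·[w00; w01] and [mR_A; mR_B] = S·[w10; w11]:
  w00 = -1/2, w01 = 0, w10 = 0, w11 = -1/2

-1/2 0 0 -1/2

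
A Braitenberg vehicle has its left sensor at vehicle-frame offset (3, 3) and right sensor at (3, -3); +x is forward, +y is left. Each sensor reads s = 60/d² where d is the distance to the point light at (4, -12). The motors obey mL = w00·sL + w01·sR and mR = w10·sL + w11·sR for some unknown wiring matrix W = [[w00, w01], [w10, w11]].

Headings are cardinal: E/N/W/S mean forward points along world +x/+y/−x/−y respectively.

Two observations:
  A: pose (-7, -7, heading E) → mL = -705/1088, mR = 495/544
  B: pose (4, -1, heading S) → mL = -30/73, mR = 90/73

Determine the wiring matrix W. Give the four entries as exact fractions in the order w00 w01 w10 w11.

obs A: pose=(-7,-7,E) → sL=15/32, sR=15/17, mL=-705/1088, mR=495/544
obs B: pose=(4,-1,S) → sL=60/73, sR=60/73, mL=-30/73, mR=90/73
sensor matrix S = [[15/32, 15/17], [60/73, 60/73]]; det S = -3375/9928
solve [mL_A; mL_B] = S·[w00; w01] and [mR_A; mR_B] = S·[w10; w11]:
  w00 = 1/2, w01 = -1, w10 = 1, w11 = 1/2

1/2 -1 1 1/2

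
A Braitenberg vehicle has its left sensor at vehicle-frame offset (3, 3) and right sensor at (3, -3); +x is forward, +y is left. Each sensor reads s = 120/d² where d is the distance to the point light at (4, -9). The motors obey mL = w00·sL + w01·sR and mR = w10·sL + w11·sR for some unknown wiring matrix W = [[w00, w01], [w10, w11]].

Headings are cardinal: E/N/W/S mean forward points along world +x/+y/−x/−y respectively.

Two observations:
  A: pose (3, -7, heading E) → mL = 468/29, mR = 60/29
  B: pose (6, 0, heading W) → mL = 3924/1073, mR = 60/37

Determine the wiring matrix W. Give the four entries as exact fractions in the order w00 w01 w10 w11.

1 1/2 1/2 0

obs A: pose=(3,-7,E) → sL=120/29, sR=24, mL=468/29, mR=60/29
obs B: pose=(6,0,W) → sL=120/37, sR=24/29, mL=3924/1073, mR=60/37
sensor matrix S = [[120/29, 24], [120/37, 24/29]]; det S = -2315520/31117
solve [mL_A; mL_B] = S·[w00; w01] and [mR_A; mR_B] = S·[w10; w11]:
  w00 = 1, w01 = 1/2, w10 = 1/2, w11 = 0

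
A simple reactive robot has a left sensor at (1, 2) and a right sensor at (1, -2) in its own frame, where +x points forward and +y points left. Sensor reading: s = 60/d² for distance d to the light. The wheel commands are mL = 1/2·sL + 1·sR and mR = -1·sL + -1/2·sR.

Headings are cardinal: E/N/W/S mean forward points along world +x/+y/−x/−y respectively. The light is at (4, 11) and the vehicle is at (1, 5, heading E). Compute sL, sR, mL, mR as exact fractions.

3 15/17 81/34 -117/34

left sensor world pos  = (2, 7); dL² = 20
right sensor world pos = (2, 3); dR² = 68
sL = 60/20 = 3
sR = 60/68 = 15/17
mL = 1/2·sL + 1·sR = 81/34
mR = -1·sL + -1/2·sR = -117/34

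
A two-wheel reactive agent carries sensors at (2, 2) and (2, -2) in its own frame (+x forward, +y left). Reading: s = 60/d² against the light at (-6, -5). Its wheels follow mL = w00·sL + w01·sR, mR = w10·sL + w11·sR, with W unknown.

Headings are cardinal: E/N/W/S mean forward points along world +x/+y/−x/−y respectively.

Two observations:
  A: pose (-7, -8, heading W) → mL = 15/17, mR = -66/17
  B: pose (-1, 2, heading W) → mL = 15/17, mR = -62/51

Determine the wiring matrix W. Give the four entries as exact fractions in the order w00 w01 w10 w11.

obs A: pose=(-7,-8,W) → sL=30/17, sR=6, mL=15/17, mR=-66/17
obs B: pose=(-1,2,W) → sL=30/17, sR=2/3, mL=15/17, mR=-62/51
sensor matrix S = [[30/17, 6], [30/17, 2/3]]; det S = -160/17
solve [mL_A; mL_B] = S·[w00; w01] and [mR_A; mR_B] = S·[w10; w11]:
  w00 = 1/2, w01 = 0, w10 = -1/2, w11 = -1/2

1/2 0 -1/2 -1/2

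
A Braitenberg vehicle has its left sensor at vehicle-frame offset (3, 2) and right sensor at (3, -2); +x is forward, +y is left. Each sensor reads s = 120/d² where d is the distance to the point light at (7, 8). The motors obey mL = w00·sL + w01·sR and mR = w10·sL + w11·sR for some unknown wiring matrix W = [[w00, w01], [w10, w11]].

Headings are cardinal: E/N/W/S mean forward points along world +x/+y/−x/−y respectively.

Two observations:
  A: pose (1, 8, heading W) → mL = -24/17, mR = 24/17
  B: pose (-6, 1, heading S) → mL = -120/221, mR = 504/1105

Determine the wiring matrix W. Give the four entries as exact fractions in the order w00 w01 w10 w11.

obs A: pose=(1,8,W) → sL=24/17, sR=24/17, mL=-24/17, mR=24/17
obs B: pose=(-6,1,S) → sL=120/221, sR=24/65, mL=-120/221, mR=504/1105
sensor matrix S = [[24/17, 24/17], [120/221, 24/65]]; det S = -4608/18785
solve [mL_A; mL_B] = S·[w00; w01] and [mR_A; mR_B] = S·[w10; w11]:
  w00 = -1, w01 = 0, w10 = 1/2, w11 = 1/2

-1 0 1/2 1/2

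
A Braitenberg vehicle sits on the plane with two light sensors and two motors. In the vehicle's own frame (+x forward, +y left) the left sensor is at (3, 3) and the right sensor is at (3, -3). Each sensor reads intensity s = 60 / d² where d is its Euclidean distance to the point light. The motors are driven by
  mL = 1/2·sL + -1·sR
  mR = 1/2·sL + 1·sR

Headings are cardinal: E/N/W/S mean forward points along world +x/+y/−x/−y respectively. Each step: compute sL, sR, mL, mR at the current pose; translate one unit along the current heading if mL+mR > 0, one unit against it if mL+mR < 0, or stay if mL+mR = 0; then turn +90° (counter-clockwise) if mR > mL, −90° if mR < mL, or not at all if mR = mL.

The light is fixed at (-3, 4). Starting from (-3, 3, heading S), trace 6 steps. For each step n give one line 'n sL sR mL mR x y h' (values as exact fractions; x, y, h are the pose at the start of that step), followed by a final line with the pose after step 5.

0 12/5 12/5 -6/5 18/5 -3 3 S
1 6 30/17 21/17 81/17 -3 2 E
2 12 60/17 42/17 162/17 -2 2 N
3 3 15/2 -6 9 -2 3 W
4 12/5 12/5 -6/5 18/5 -3 3 S
5 6 30/17 21/17 81/17 -3 2 E
final -2 2 N

n=0: pose=(-3,3,S); sL=12/5, sR=12/5; mL=-6/5, mR=18/5; mL+mR=12/5 → advance +1; mR−mL=24/5 → turn +1·90°
n=1: pose=(-3,2,E); sL=6, sR=30/17; mL=21/17, mR=81/17; mL+mR=6 → advance +1; mR−mL=60/17 → turn +1·90°
n=2: pose=(-2,2,N); sL=12, sR=60/17; mL=42/17, mR=162/17; mL+mR=12 → advance +1; mR−mL=120/17 → turn +1·90°
n=3: pose=(-2,3,W); sL=3, sR=15/2; mL=-6, mR=9; mL+mR=3 → advance +1; mR−mL=15 → turn +1·90°
n=4: pose=(-3,3,S); sL=12/5, sR=12/5; mL=-6/5, mR=18/5; mL+mR=12/5 → advance +1; mR−mL=24/5 → turn +1·90°
n=5: pose=(-3,2,E); sL=6, sR=30/17; mL=21/17, mR=81/17; mL+mR=6 → advance +1; mR−mL=60/17 → turn +1·90°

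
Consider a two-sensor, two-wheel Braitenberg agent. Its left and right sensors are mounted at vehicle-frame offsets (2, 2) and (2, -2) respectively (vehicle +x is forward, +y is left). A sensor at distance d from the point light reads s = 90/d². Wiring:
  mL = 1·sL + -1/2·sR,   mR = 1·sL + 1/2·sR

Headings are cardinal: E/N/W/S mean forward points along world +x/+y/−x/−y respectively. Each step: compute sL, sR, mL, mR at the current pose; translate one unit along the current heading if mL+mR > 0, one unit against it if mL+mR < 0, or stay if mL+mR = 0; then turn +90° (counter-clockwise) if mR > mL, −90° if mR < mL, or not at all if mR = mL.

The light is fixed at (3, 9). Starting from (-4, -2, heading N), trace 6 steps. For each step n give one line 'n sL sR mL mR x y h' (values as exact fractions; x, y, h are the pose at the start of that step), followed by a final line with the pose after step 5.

n=0: pose=(-4,-2,N); sL=5/9, sR=45/53; mL=125/954, mR=935/954; mL+mR=10/9 → advance +1; mR−mL=45/53 → turn +1·90°
n=1: pose=(-4,-1,W); sL=2/5, sR=18/29; mL=13/145, mR=103/145; mL+mR=4/5 → advance +1; mR−mL=18/29 → turn +1·90°
n=2: pose=(-5,-1,S); sL=1/2, sR=45/122; mL=77/244, mR=167/244; mL+mR=1 → advance +1; mR−mL=45/122 → turn +1·90°
n=3: pose=(-5,-2,E); sL=10/13, sR=18/41; mL=293/533, mR=527/533; mL+mR=20/13 → advance +1; mR−mL=18/41 → turn +1·90°
n=4: pose=(-4,-2,N); sL=5/9, sR=45/53; mL=125/954, mR=935/954; mL+mR=10/9 → advance +1; mR−mL=45/53 → turn +1·90°
n=5: pose=(-4,-1,W); sL=2/5, sR=18/29; mL=13/145, mR=103/145; mL+mR=4/5 → advance +1; mR−mL=18/29 → turn +1·90°

0 5/9 45/53 125/954 935/954 -4 -2 N
1 2/5 18/29 13/145 103/145 -4 -1 W
2 1/2 45/122 77/244 167/244 -5 -1 S
3 10/13 18/41 293/533 527/533 -5 -2 E
4 5/9 45/53 125/954 935/954 -4 -2 N
5 2/5 18/29 13/145 103/145 -4 -1 W
final -5 -1 S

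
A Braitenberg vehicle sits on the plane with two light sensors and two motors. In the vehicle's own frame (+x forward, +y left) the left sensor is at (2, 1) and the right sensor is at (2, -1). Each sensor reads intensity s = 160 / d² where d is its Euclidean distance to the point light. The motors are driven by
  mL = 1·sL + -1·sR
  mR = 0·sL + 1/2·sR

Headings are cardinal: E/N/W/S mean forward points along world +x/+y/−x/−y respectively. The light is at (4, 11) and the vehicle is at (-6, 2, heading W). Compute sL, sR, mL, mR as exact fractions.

40/61 10/13 -90/793 5/13

left sensor world pos  = (-8, 1); dL² = 244
right sensor world pos = (-8, 3); dR² = 208
sL = 160/244 = 40/61
sR = 160/208 = 10/13
mL = 1·sL + -1·sR = -90/793
mR = 0·sL + 1/2·sR = 5/13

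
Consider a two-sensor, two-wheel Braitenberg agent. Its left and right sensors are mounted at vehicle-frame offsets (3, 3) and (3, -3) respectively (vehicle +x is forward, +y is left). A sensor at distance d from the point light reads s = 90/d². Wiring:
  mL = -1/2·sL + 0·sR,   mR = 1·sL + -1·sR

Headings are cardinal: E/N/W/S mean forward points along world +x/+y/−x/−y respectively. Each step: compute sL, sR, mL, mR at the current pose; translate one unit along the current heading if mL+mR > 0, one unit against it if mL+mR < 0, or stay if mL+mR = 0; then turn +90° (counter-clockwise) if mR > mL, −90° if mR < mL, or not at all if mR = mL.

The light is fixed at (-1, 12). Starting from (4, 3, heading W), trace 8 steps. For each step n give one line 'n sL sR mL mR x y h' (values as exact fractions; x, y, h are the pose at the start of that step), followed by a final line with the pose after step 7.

n=0: pose=(4,3,W); sL=45/74, sR=9/4; mL=-45/148, mR=-243/148; mL+mR=-72/37 → advance -1; mR−mL=-99/74 → turn -1·90°
n=1: pose=(5,3,N); sL=2, sR=10/13; mL=-1, mR=16/13; mL+mR=3/13 → advance +1; mR−mL=29/13 → turn +1·90°
n=2: pose=(5,4,W); sL=9/13, sR=45/17; mL=-9/26, mR=-432/221; mL+mR=-1017/442 → advance -1; mR−mL=-711/442 → turn -1·90°
n=3: pose=(6,4,N); sL=90/41, sR=18/25; mL=-45/41, mR=1512/1025; mL+mR=387/1025 → advance +1; mR−mL=2637/1025 → turn +1·90°
n=4: pose=(6,5,W); sL=45/58, sR=45/16; mL=-45/116, mR=-945/464; mL+mR=-1125/464 → advance -1; mR−mL=-765/464 → turn -1·90°
n=5: pose=(7,5,N); sL=90/41, sR=90/137; mL=-45/41, mR=8640/5617; mL+mR=2475/5617 → advance +1; mR−mL=14805/5617 → turn +1·90°
n=6: pose=(7,6,W); sL=45/53, sR=45/17; mL=-45/106, mR=-1620/901; mL+mR=-4005/1802 → advance -1; mR−mL=-2475/1802 → turn -1·90°
n=7: pose=(8,6,N); sL=2, sR=10/17; mL=-1, mR=24/17; mL+mR=7/17 → advance +1; mR−mL=41/17 → turn +1·90°

0 45/74 9/4 -45/148 -243/148 4 3 W
1 2 10/13 -1 16/13 5 3 N
2 9/13 45/17 -9/26 -432/221 5 4 W
3 90/41 18/25 -45/41 1512/1025 6 4 N
4 45/58 45/16 -45/116 -945/464 6 5 W
5 90/41 90/137 -45/41 8640/5617 7 5 N
6 45/53 45/17 -45/106 -1620/901 7 6 W
7 2 10/17 -1 24/17 8 6 N
final 8 7 W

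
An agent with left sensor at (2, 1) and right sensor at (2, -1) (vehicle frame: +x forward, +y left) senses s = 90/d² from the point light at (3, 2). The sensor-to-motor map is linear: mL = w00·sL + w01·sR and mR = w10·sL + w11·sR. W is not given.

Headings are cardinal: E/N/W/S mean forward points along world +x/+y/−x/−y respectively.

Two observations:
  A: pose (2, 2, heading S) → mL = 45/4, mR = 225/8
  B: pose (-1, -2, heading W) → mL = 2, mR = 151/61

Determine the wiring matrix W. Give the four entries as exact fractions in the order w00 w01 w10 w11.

obs A: pose=(2,2,S) → sL=45/2, sR=45/4, mL=45/4, mR=225/8
obs B: pose=(-1,-2,W) → sL=90/61, sR=2, mL=2, mR=151/61
sensor matrix S = [[45/2, 45/4], [90/61, 2]]; det S = 3465/122
solve [mL_A; mL_B] = S·[w00; w01] and [mR_A; mR_B] = S·[w10; w11]:
  w00 = 0, w01 = 1, w10 = 1, w11 = 1/2

0 1 1 1/2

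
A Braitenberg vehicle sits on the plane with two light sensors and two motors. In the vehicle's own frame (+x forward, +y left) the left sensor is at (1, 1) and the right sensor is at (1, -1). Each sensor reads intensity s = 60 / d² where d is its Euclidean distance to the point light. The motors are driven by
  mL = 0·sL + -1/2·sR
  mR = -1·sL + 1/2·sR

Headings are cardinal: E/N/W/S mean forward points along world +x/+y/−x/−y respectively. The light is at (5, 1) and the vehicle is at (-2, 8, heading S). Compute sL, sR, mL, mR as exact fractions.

left sensor world pos  = (-1, 7); dL² = 72
right sensor world pos = (-3, 7); dR² = 100
sL = 60/72 = 5/6
sR = 60/100 = 3/5
mL = 0·sL + -1/2·sR = -3/10
mR = -1·sL + 1/2·sR = -8/15

5/6 3/5 -3/10 -8/15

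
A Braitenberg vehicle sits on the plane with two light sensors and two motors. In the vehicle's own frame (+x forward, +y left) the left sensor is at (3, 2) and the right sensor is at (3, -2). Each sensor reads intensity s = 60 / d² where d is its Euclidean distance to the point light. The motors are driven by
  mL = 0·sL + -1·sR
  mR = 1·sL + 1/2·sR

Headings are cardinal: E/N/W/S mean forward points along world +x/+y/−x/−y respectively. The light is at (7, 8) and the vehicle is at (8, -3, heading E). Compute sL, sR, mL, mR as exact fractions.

60/97 12/37 -12/37 2802/3589

left sensor world pos  = (11, -1); dL² = 97
right sensor world pos = (11, -5); dR² = 185
sL = 60/97 = 60/97
sR = 60/185 = 12/37
mL = 0·sL + -1·sR = -12/37
mR = 1·sL + 1/2·sR = 2802/3589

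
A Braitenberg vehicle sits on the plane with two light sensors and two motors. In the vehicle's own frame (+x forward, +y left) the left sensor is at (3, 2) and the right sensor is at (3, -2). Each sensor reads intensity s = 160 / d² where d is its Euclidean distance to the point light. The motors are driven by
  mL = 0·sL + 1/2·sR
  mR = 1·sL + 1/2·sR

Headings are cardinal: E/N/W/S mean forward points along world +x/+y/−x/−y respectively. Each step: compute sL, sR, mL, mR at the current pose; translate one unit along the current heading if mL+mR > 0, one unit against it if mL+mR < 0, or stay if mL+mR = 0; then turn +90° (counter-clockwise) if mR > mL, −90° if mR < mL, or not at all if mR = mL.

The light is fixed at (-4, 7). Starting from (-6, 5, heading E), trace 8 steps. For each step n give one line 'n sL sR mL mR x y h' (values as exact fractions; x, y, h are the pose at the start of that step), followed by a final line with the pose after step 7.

n=0: pose=(-6,5,E); sL=160, sR=160/17; mL=80/17, mR=2800/17; mL+mR=2880/17 → advance +1; mR−mL=160 → turn +1·90°
n=1: pose=(-5,5,N); sL=16, sR=80; mL=40, mR=56; mL+mR=96 → advance +1; mR−mL=16 → turn +1·90°
n=2: pose=(-5,6,W); sL=32/5, sR=160/17; mL=80/17, mR=944/85; mL+mR=1344/85 → advance +1; mR−mL=32/5 → turn +1·90°
n=3: pose=(-6,6,S); sL=10, sR=5; mL=5/2, mR=25/2; mL+mR=15 → advance +1; mR−mL=10 → turn +1·90°
n=4: pose=(-6,5,E); sL=160, sR=160/17; mL=80/17, mR=2800/17; mL+mR=2880/17 → advance +1; mR−mL=160 → turn +1·90°
n=5: pose=(-5,5,N); sL=16, sR=80; mL=40, mR=56; mL+mR=96 → advance +1; mR−mL=16 → turn +1·90°
n=6: pose=(-5,6,W); sL=32/5, sR=160/17; mL=80/17, mR=944/85; mL+mR=1344/85 → advance +1; mR−mL=32/5 → turn +1·90°
n=7: pose=(-6,6,S); sL=10, sR=5; mL=5/2, mR=25/2; mL+mR=15 → advance +1; mR−mL=10 → turn +1·90°

0 160 160/17 80/17 2800/17 -6 5 E
1 16 80 40 56 -5 5 N
2 32/5 160/17 80/17 944/85 -5 6 W
3 10 5 5/2 25/2 -6 6 S
4 160 160/17 80/17 2800/17 -6 5 E
5 16 80 40 56 -5 5 N
6 32/5 160/17 80/17 944/85 -5 6 W
7 10 5 5/2 25/2 -6 6 S
final -6 5 E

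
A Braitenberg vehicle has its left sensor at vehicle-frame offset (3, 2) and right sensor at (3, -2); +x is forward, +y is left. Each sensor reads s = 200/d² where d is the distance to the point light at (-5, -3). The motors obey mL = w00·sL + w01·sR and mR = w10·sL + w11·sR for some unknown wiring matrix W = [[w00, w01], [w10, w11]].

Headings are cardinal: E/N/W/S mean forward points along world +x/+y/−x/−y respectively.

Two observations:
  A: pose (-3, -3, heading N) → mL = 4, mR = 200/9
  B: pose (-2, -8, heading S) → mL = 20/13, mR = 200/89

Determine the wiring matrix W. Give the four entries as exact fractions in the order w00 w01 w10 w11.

0 1/2 1 0

obs A: pose=(-3,-3,N) → sL=200/9, sR=8, mL=4, mR=200/9
obs B: pose=(-2,-8,S) → sL=200/89, sR=40/13, mL=20/13, mR=200/89
sensor matrix S = [[200/9, 8], [200/89, 40/13]]; det S = 524800/10413
solve [mL_A; mL_B] = S·[w00; w01] and [mR_A; mR_B] = S·[w10; w11]:
  w00 = 0, w01 = 1/2, w10 = 1, w11 = 0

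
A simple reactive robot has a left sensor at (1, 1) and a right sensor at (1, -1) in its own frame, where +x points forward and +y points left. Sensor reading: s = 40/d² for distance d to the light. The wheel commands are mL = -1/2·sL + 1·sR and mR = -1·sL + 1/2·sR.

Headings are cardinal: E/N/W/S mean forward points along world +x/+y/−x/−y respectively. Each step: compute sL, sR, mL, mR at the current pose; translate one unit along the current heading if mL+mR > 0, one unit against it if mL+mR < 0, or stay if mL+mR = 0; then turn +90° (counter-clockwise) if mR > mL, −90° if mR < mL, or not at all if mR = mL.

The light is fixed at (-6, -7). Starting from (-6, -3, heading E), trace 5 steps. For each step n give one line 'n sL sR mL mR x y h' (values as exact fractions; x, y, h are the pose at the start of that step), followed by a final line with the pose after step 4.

0 20/13 4 42/13 6/13 -6 -3 E
1 40/13 40/9 340/117 -100/117 -5 -3 S
2 10 5/2 -5/2 -35/4 -5 -4 W
3 40/17 8/5 36/85 -132/85 -4 -4 N
4 20/9 4 26/9 -2/9 -4 -5 E
final -3 -5 S

n=0: pose=(-6,-3,E); sL=20/13, sR=4; mL=42/13, mR=6/13; mL+mR=48/13 → advance +1; mR−mL=-36/13 → turn -1·90°
n=1: pose=(-5,-3,S); sL=40/13, sR=40/9; mL=340/117, mR=-100/117; mL+mR=80/39 → advance +1; mR−mL=-440/117 → turn -1·90°
n=2: pose=(-5,-4,W); sL=10, sR=5/2; mL=-5/2, mR=-35/4; mL+mR=-45/4 → advance -1; mR−mL=-25/4 → turn -1·90°
n=3: pose=(-4,-4,N); sL=40/17, sR=8/5; mL=36/85, mR=-132/85; mL+mR=-96/85 → advance -1; mR−mL=-168/85 → turn -1·90°
n=4: pose=(-4,-5,E); sL=20/9, sR=4; mL=26/9, mR=-2/9; mL+mR=8/3 → advance +1; mR−mL=-28/9 → turn -1·90°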